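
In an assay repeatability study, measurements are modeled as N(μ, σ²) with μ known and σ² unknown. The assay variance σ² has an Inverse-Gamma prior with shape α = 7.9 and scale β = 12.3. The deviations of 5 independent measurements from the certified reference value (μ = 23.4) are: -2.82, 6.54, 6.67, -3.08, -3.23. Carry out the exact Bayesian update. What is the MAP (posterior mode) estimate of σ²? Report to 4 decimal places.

With known mean μ and an Inverse-Gamma(α, β) prior on σ², the Normal likelihood is conjugate: posterior is Inv-Gamma(α + n/2, β + Σ(xᵢ−μ)²/2).
Σ(xᵢ−μ)² = (-2.82)² + (6.54)² + (6.67)² + (-3.08)² + (-3.23)² = 115.1322.
Posterior: Inv-Gamma(7.9 + 5/2, 12.3 + 115.1322/2) = Inv-Gamma(10.40, 69.86610).
Mode = β/(α+1) = 69.86610/11.40 = 6.1286.

6.1286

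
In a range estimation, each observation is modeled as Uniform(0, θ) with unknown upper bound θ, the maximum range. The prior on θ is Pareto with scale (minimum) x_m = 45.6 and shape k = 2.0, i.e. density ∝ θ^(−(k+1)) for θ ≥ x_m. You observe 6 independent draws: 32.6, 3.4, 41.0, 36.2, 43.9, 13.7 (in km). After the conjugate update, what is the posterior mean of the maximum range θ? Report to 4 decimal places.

52.1143

A Pareto(scale x_m, shape k) prior on the upper bound θ of Uniform(0, θ) is conjugate: posterior is Pareto(max(x_m, max xᵢ), k + n).
Sample maximum = 43.9; prior scale x_m = 45.6 → posterior scale = max = 45.6.
Posterior shape = 2.0 + 6 = 8.0.
E[θ|data] = k·x_m/(k−1) = 8.0·45.6/7.0 = 52.1143.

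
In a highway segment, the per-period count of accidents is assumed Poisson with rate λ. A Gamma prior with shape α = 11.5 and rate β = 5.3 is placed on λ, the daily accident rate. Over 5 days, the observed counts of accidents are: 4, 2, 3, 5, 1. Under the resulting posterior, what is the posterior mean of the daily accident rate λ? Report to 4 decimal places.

2.5728

With a Gamma(shape α, rate β) prior, the Poisson likelihood is conjugate: the posterior is Gamma(α + ΣXᵢ, β + n).
Sum of counts S = 15 over n = 5 days.
Posterior: Gamma(α+S, β+n) = Gamma(11.5+15, 5.3+5) = Gamma(26.5, 10.3).
Posterior mean = α/β = 26.5/10.3 = 2.5728.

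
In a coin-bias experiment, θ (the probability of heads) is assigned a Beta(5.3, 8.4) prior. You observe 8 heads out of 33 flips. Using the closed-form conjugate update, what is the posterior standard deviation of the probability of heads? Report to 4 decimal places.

0.0653

The Beta prior is conjugate to a Binomial/Bernoulli likelihood; the update adds successes to α and failures to β.
Posterior: Beta(α+k, β+n−k) = Beta(5.3+8, 8.4+25) = Beta(13.3, 33.4).
Var = αβ/((α+β)²(α+β+1)) = 13.3·33.4/(46.7²·47.7) = 0.00427018; SD = √0.00427018 = 0.0653.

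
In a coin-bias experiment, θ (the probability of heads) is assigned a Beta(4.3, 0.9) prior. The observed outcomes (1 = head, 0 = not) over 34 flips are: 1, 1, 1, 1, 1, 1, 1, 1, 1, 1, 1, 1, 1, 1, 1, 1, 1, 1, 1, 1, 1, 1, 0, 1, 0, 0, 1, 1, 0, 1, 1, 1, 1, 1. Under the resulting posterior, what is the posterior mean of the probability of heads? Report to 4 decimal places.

The Beta prior is conjugate to a Binomial/Bernoulli likelihood; the update adds successes to α and failures to β.
Posterior: Beta(α+k, β+n−k) = Beta(4.3+30, 0.9+4) = Beta(34.3, 4.9).
Posterior mean = α/(α+β) = 34.3/39.2 = 0.8750.

0.8750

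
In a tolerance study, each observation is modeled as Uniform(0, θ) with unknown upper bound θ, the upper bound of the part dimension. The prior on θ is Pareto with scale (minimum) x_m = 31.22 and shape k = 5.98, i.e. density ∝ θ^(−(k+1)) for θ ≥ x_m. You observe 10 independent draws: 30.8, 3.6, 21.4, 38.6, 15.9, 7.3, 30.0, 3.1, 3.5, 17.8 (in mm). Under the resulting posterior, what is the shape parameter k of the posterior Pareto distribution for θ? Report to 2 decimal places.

15.98

A Pareto(scale x_m, shape k) prior on the upper bound θ of Uniform(0, θ) is conjugate: posterior is Pareto(max(x_m, max xᵢ), k + n).
Sample maximum = 38.6; prior scale x_m = 31.22 → posterior scale = max = 38.60.
Posterior shape = 5.98 + 10 = 15.98.
Posterior shape k = 15.98.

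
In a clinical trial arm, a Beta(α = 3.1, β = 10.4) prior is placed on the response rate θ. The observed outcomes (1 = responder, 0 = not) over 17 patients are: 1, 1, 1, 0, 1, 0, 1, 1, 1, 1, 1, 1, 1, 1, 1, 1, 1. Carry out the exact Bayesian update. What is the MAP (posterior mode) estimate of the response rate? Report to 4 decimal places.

The Beta prior is conjugate to a Binomial/Bernoulli likelihood; the update adds successes to α and failures to β.
Posterior: Beta(α+k, β+n−k) = Beta(3.1+15, 10.4+2) = Beta(18.1, 12.4).
Mode of Beta(a,b) for a,b>1 is (a−1)/(a+b−2) = 17.1/28.5 = 0.6000.

0.6000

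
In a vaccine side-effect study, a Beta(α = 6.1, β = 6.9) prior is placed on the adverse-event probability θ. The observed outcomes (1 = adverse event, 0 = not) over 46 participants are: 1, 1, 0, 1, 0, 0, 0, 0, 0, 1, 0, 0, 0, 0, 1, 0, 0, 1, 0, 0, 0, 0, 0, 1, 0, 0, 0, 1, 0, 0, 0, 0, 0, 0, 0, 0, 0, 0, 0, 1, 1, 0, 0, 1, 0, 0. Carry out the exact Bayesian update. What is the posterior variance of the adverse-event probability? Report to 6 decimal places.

0.003430

The Beta prior is conjugate to a Binomial/Bernoulli likelihood; the update adds successes to α and failures to β.
Posterior: Beta(α+k, β+n−k) = Beta(6.1+11, 6.9+35) = Beta(17.1, 41.9).
Var = αβ/((α+β)²(α+β+1)) = 17.1·41.9/(59.0²·60.0) = 0.003430.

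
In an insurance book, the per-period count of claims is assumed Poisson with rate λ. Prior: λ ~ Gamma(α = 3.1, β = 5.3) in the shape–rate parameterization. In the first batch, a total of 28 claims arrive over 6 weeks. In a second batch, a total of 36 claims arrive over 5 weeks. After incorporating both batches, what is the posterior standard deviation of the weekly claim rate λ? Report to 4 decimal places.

0.5025

With a Gamma(shape α, rate β) prior, the Poisson likelihood is conjugate: the posterior is Gamma(α + ΣXᵢ, β + n).
After batch 1: Gamma(α+S, β+n) = Gamma(3.1+28, 5.3+6) = Gamma(31.1, 11.3).
After batch 2: Gamma(α+S, β+n) = Gamma(31.1+36, 11.3+5) = Gamma(67.1, 16.3).
SD = √α/β = √67.1/16.3 = 0.5025.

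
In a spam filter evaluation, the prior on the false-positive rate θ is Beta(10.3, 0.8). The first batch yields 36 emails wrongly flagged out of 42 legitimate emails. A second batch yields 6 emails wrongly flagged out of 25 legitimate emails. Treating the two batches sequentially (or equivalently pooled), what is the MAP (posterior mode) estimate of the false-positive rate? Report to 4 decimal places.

The Beta prior is conjugate to a Binomial/Bernoulli likelihood; the update adds successes to α and failures to β.
After batch 1: Beta(10.3+36, 0.8+6) = Beta(46.3, 6.8).
After batch 2: Beta(46.3+6, 6.8+19) = Beta(52.3, 25.8).
Mode of Beta(a,b) for a,b>1 is (a−1)/(a+b−2) = 51.3/76.1 = 0.6741.

0.6741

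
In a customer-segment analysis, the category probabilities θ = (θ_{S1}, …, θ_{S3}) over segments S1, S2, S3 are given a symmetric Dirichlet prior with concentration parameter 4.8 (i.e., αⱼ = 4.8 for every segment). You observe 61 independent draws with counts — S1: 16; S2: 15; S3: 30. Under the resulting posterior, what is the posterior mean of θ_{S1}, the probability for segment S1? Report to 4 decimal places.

The Dirichlet prior is conjugate to the Multinomial likelihood: each posterior αⱼ = prior αⱼ + observed count nⱼ.
Posterior concentration: (20.8, 19.8, 34.8), total = 75.4.
E[θ_{S1}|data] = α_{S1}/Σα = 20.8/75.4 = 0.2759.

0.2759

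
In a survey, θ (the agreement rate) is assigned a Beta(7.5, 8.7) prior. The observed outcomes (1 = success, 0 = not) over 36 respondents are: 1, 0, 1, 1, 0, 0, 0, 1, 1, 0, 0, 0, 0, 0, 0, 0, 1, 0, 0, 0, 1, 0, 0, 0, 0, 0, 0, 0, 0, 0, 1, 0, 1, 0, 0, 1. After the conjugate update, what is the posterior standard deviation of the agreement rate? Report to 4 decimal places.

The Beta prior is conjugate to a Binomial/Bernoulli likelihood; the update adds successes to α and failures to β.
Posterior: Beta(α+k, β+n−k) = Beta(7.5+10, 8.7+26) = Beta(17.5, 34.7).
Var = αβ/((α+β)²(α+β+1)) = 17.5·34.7/(52.2²·53.2) = 0.00418904; SD = √0.00418904 = 0.0647.

0.0647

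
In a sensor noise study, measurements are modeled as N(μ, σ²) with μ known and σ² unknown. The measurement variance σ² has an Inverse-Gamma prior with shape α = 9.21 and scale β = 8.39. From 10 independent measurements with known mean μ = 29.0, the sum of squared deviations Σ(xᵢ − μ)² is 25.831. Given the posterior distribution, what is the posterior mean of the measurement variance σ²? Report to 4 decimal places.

With known mean μ and an Inverse-Gamma(α, β) prior on σ², the Normal likelihood is conjugate: posterior is Inv-Gamma(α + n/2, β + Σ(xᵢ−μ)²/2).
Posterior: Inv-Gamma(9.21 + 10/2, 8.39 + 25.831/2) = Inv-Gamma(14.21, 21.3055).
E[σ²|data] = β/(α−1) = 21.3055/13.21 = 1.6128.

1.6128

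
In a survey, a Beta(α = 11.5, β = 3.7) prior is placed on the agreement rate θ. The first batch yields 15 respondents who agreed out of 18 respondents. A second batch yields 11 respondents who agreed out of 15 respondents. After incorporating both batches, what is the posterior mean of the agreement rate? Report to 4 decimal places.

The Beta prior is conjugate to a Binomial/Bernoulli likelihood; the update adds successes to α and failures to β.
After batch 1: Beta(11.5+15, 3.7+3) = Beta(26.5, 6.7).
After batch 2: Beta(26.5+11, 6.7+4) = Beta(37.5, 10.7).
Posterior mean = α/(α+β) = 37.5/48.2 = 0.7780.

0.7780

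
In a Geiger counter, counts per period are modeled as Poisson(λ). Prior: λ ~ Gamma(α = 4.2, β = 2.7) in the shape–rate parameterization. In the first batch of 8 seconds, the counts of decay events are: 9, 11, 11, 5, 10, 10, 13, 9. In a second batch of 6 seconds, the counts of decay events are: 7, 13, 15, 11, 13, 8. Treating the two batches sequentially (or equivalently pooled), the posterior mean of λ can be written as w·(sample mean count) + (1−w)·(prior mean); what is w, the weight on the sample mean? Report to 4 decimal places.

With a Gamma(shape α, rate β) prior, the Poisson likelihood is conjugate: the posterior is Gamma(α + ΣXᵢ, β + n).
Total number of seconds: n = 8 + 6 = 14.
Posterior mean = (α₀+S)/(β₀+n) = [n/(β₀+n)]·(S/n) + [β₀/(β₀+n)]·(α₀/β₀), so only n and β₀ enter the weight.
Weight on data w = n/(β₀+n) = 14/(2.7+14) = 14/16.7 = 0.8383.

0.8383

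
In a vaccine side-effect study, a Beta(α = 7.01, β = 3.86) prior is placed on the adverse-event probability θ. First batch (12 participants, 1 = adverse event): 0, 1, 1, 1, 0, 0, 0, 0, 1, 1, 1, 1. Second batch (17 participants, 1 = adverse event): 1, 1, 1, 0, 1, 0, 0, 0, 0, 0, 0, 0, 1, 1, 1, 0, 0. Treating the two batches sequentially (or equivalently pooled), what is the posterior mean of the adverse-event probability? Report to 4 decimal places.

The Beta prior is conjugate to a Binomial/Bernoulli likelihood; the update adds successes to α and failures to β.
After batch 1: Beta(7.01+7, 3.86+5) = Beta(14.01, 8.86).
After batch 2: Beta(14.01+7, 8.86+10) = Beta(21.01, 18.86).
Posterior mean = α/(α+β) = 21.01/39.87 = 0.5270.

0.5270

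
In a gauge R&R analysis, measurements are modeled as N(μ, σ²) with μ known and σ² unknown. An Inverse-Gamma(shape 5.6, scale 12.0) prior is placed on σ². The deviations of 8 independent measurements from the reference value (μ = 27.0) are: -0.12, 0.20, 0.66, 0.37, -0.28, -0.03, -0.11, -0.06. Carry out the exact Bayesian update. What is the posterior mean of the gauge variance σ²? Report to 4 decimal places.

With known mean μ and an Inverse-Gamma(α, β) prior on σ², the Normal likelihood is conjugate: posterior is Inv-Gamma(α + n/2, β + Σ(xᵢ−μ)²/2).
Σ(xᵢ−μ)² = (-0.12)² + (0.20)² + (0.66)² + (0.37)² + (-0.28)² + (-0.03)² + (-0.11)² + (-0.06)² = 0.7219.
Posterior: Inv-Gamma(5.6 + 8/2, 12.0 + 0.7219/2) = Inv-Gamma(9.60, 12.36095).
E[σ²|data] = β/(α−1) = 12.36095/8.60 = 1.4373.

1.4373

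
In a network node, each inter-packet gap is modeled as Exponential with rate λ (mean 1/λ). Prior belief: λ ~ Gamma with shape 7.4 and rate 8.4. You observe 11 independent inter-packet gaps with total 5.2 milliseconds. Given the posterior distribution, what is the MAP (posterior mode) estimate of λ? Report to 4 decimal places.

1.2794

With a Gamma(shape α, rate β) prior on the exponential rate λ, the posterior after n observations with total T = Σxᵢ is Gamma(α+n, β+T).
Posterior: Gamma(7.4+11, 8.4+5.2) = Gamma(18.4, 13.6).
Mode = (α−1)/β = 1.2794.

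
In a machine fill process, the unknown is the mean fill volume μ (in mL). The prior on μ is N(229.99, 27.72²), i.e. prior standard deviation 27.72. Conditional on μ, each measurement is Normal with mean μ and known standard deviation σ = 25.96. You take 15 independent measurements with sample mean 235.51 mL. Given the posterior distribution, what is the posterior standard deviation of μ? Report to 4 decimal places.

For Normal data with known variance σ², a Normal(μ₀, σ₀²) prior on μ is conjugate. Posterior precision = 1/σ₀² + n/σ²; posterior mean is the precision-weighted average of μ₀ and x̄.
σ₀² = 27.72² = 768.3984, σ² = 25.96² = 673.9216; σ² + n·σ₀² = 673.9216 + 15·768.3984 = 12199.8976.
Posterior precision = 1/σ₀² + n/σ² = 1/768.3984 + 15/673.9216 = (σ² + n·σ₀²)/(σ₀²σ²) = 12199.8976/(768.3984·673.9216); posterior variance σₙ² = σ₀²σ²/(σ² + n·σ₀²) = 768.3984·673.9216/12199.8976 = 42.446281.
Posterior SD = √σₙ² = √(768.3984·673.9216/12199.8976) = 6.5151.

6.5151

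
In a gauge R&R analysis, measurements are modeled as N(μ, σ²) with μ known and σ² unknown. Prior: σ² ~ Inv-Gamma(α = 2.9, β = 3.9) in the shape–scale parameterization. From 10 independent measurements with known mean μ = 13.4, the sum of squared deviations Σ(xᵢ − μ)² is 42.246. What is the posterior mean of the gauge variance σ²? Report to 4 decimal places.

With known mean μ and an Inverse-Gamma(α, β) prior on σ², the Normal likelihood is conjugate: posterior is Inv-Gamma(α + n/2, β + Σ(xᵢ−μ)²/2).
Posterior: Inv-Gamma(2.9 + 10/2, 3.9 + 42.246/2) = Inv-Gamma(7.90, 25.0230).
E[σ²|data] = β/(α−1) = 25.0230/6.90 = 3.6265.

3.6265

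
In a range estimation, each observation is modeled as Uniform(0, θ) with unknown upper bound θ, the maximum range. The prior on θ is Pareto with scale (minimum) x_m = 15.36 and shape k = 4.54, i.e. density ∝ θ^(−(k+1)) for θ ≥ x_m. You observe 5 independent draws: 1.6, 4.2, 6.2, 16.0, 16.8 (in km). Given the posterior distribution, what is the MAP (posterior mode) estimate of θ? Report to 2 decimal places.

16.80

A Pareto(scale x_m, shape k) prior on the upper bound θ of Uniform(0, θ) is conjugate: posterior is Pareto(max(x_m, max xᵢ), k + n).
Sample maximum = 16.8; prior scale x_m = 15.36 → posterior scale = max = 16.80.
Posterior shape = 4.54 + 5 = 9.54.
The Pareto density is decreasing on [x_m, ∞), so the mode is x_m = 16.80.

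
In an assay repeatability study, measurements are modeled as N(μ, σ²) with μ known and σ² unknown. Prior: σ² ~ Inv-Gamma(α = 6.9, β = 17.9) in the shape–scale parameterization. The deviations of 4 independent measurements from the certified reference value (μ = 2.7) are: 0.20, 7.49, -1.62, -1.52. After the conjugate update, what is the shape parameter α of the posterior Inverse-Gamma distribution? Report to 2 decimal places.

8.90

With known mean μ and an Inverse-Gamma(α, β) prior on σ², the Normal likelihood is conjugate: posterior is Inv-Gamma(α + n/2, β + Σ(xᵢ−μ)²/2).
Σ(xᵢ−μ)² = (0.20)² + (7.49)² + (-1.62)² + (-1.52)² = 61.0749.
Posterior: Inv-Gamma(6.9 + 4/2, 17.9 + 61.0749/2) = Inv-Gamma(8.90, 48.43745).
Posterior α = 8.90.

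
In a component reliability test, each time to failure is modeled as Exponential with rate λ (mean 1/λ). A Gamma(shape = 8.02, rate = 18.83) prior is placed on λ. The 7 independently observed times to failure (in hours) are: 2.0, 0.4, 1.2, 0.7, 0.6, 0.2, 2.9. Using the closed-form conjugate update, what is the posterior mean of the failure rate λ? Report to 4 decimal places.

With a Gamma(shape α, rate β) prior on the exponential rate λ, the posterior after n observations with total T = Σxᵢ is Gamma(α+n, β+T).
Sum of observations T = 8.0 hours; n = 7.
Posterior: Gamma(8.02+7, 18.83+8.0) = Gamma(15.02, 26.83).
Posterior mean of λ = α/β = 15.02/26.83 = 0.5598.

0.5598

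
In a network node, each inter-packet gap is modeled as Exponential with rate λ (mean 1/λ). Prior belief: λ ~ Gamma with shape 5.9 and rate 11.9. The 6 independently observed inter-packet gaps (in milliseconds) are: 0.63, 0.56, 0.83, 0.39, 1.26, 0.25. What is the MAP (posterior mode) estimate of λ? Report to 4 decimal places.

With a Gamma(shape α, rate β) prior on the exponential rate λ, the posterior after n observations with total T = Σxᵢ is Gamma(α+n, β+T).
Sum of observations T = 3.92 milliseconds; n = 6.
Posterior: Gamma(5.9+6, 11.9+3.92) = Gamma(11.9, 15.82).
Mode = (α−1)/β = 0.6890.

0.6890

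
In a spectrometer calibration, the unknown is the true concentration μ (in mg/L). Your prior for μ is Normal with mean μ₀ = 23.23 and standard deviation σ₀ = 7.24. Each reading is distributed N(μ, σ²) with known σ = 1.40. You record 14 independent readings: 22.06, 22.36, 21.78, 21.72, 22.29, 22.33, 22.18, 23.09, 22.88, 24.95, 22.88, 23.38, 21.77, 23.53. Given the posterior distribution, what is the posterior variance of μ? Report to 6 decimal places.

0.139627

For Normal data with known variance σ², a Normal(μ₀, σ₀²) prior on μ is conjugate. Posterior precision = 1/σ₀² + n/σ²; posterior mean is the precision-weighted average of μ₀ and x̄.
σ₀² = 7.24² = 52.4176, σ² = 1.40² = 1.96; σ² + n·σ₀² = 1.96 + 14·52.4176 = 735.8064.
Posterior precision = 1/σ₀² + n/σ² = 1/52.4176 + 14/1.96 = (σ² + n·σ₀²)/(σ₀²σ²) = 735.8064/(52.4176·1.96); posterior variance σₙ² = σ₀²σ²/(σ² + n·σ₀²) = 52.4176·1.96/735.8064 = 0.139627.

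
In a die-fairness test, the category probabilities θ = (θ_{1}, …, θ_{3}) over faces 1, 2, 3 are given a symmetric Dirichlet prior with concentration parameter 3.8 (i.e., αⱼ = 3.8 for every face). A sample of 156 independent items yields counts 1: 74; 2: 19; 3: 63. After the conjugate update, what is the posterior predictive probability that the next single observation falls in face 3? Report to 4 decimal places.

The Dirichlet prior is conjugate to the Multinomial likelihood: each posterior αⱼ = prior αⱼ + observed count nⱼ.
Posterior concentration: (77.8, 22.8, 66.8), total = 167.4.
P(next = 3 | data) = α_{3}/Σα = 0.3990.

0.3990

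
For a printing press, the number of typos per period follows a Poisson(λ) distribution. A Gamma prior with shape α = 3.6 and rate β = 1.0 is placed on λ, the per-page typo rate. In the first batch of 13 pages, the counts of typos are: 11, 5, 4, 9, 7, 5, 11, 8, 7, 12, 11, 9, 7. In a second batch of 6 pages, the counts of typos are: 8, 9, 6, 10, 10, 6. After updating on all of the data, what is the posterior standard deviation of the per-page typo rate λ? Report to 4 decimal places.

With a Gamma(shape α, rate β) prior, the Poisson likelihood is conjugate: the posterior is Gamma(α + ΣXᵢ, β + n).
Batch 1: sum of counts S = 106 over n = 13 pages.
After batch 1: Gamma(α+S, β+n) = Gamma(3.6+106, 1.0+13) = Gamma(109.6, 14.0).
Batch 2: sum of counts S = 49 over n = 6 pages.
After batch 2: Gamma(α+S, β+n) = Gamma(109.6+49, 14.0+6) = Gamma(158.6, 20.0).
SD = √α/β = √158.6/20.0 = 0.6297.

0.6297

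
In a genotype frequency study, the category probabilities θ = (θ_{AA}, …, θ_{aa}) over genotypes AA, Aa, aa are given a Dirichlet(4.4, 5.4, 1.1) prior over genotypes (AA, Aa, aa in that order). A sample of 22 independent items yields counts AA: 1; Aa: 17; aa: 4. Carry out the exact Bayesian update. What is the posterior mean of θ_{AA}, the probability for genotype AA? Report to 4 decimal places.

The Dirichlet prior is conjugate to the Multinomial likelihood: each posterior αⱼ = prior αⱼ + observed count nⱼ.
Posterior concentration: (5.4, 22.4, 5.1), total = 32.9.
E[θ_{AA}|data] = α_{AA}/Σα = 5.4/32.9 = 0.1641.

0.1641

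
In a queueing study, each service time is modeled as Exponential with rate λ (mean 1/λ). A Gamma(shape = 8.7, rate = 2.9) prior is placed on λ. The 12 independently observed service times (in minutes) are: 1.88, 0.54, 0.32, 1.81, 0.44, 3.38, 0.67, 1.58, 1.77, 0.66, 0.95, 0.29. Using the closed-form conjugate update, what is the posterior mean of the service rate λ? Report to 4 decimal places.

With a Gamma(shape α, rate β) prior on the exponential rate λ, the posterior after n observations with total T = Σxᵢ is Gamma(α+n, β+T).
Sum of observations T = 14.29 minutes; n = 12.
Posterior: Gamma(8.7+12, 2.9+14.29) = Gamma(20.7, 17.19).
Posterior mean of λ = α/β = 20.7/17.19 = 1.2042.

1.2042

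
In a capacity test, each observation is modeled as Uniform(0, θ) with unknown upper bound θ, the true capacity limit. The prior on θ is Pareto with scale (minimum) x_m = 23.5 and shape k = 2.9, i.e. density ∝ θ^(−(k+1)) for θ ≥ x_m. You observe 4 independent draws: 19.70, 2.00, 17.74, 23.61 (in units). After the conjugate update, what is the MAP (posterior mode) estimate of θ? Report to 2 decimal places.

23.61

A Pareto(scale x_m, shape k) prior on the upper bound θ of Uniform(0, θ) is conjugate: posterior is Pareto(max(x_m, max xᵢ), k + n).
Sample maximum = 23.61; prior scale x_m = 23.5 → posterior scale = max = 23.61.
Posterior shape = 2.9 + 4 = 6.9.
The Pareto density is decreasing on [x_m, ∞), so the mode is x_m = 23.61.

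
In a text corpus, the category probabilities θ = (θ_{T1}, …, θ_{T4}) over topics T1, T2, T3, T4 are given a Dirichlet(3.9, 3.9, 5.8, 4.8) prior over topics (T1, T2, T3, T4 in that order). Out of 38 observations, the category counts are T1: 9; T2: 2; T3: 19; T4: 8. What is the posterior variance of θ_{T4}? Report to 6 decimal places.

The Dirichlet prior is conjugate to the Multinomial likelihood: each posterior αⱼ = prior αⱼ + observed count nⱼ.
Posterior concentration: (12.9, 5.9, 24.8, 12.8), total = 56.4.
Var[θ_j] = α_j(Σα−α_j)/((Σα)²(Σα+1)) = 12.8·43.6/(56.4²·57.4) = 0.003057.

0.003057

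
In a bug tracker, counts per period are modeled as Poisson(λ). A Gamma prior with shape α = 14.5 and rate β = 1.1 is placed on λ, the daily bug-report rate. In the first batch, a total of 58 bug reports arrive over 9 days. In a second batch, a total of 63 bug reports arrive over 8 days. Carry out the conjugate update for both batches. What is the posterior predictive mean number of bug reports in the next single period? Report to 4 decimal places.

7.4862

With a Gamma(shape α, rate β) prior, the Poisson likelihood is conjugate: the posterior is Gamma(α + ΣXᵢ, β + n).
After batch 1: Gamma(α+S, β+n) = Gamma(14.5+58, 1.1+9) = Gamma(72.5, 10.1).
After batch 2: Gamma(α+S, β+n) = Gamma(72.5+63, 10.1+8) = Gamma(135.5, 18.1).
The predictive distribution for one future period is NegBinom with mean α/β = 7.4862.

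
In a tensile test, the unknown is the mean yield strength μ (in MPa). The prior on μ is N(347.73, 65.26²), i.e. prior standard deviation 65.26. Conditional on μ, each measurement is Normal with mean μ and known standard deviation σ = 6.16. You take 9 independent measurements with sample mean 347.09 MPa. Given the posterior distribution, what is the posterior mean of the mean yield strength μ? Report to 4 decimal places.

For Normal data with known variance σ², a Normal(μ₀, σ₀²) prior on μ is conjugate. Posterior precision = 1/σ₀² + n/σ²; posterior mean is the precision-weighted average of μ₀ and x̄.
n·x̄ = 9·347.09 = 3123.81.
σ₀² = 65.26² = 4258.8676, σ² = 6.16² = 37.9456; σ² + n·σ₀² = 37.9456 + 9·4258.8676 = 38367.754.
Posterior mean = (μ₀/σ₀² + n·x̄/σ²)/(1/σ₀² + n/σ²) = (σ²·μ₀ + σ₀²·n·x̄)/(σ² + n·σ₀²) = (37.9456·347.73 + 4258.8676·3123.81)/38367.754 = 13317088.021044/38367.754 = 347.0906.

347.0906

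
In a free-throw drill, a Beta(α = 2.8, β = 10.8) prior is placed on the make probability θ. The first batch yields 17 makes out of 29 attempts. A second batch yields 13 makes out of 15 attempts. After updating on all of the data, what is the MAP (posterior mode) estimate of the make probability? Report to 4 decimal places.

The Beta prior is conjugate to a Binomial/Bernoulli likelihood; the update adds successes to α and failures to β.
After batch 1: Beta(2.8+17, 10.8+12) = Beta(19.8, 22.8).
After batch 2: Beta(19.8+13, 22.8+2) = Beta(32.8, 24.8).
Mode of Beta(a,b) for a,b>1 is (a−1)/(a+b−2) = 31.8/55.6 = 0.5719.

0.5719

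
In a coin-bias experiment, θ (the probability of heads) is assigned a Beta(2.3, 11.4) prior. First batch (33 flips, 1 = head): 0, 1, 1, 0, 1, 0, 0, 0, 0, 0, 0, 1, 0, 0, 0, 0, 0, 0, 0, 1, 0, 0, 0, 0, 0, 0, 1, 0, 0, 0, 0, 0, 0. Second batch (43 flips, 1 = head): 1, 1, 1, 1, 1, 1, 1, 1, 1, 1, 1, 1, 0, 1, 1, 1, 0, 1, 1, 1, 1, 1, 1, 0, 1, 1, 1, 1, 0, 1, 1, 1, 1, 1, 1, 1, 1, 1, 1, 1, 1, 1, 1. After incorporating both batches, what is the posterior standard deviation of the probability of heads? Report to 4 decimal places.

The Beta prior is conjugate to a Binomial/Bernoulli likelihood; the update adds successes to α and failures to β.
After batch 1: Beta(2.3+6, 11.4+27) = Beta(8.3, 38.4).
After batch 2: Beta(8.3+39, 38.4+4) = Beta(47.3, 42.4).
Var = αβ/((α+β)²(α+β+1)) = 47.3·42.4/(89.7²·90.7) = 0.00274811; SD = √0.00274811 = 0.0524.

0.0524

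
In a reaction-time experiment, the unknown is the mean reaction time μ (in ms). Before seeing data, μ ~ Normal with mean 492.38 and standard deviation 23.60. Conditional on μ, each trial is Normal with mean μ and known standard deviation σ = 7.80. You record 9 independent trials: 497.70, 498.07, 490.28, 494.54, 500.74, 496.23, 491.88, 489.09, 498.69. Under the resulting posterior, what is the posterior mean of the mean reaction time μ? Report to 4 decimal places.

For Normal data with known variance σ², a Normal(μ₀, σ₀²) prior on μ is conjugate. Posterior precision = 1/σ₀² + n/σ²; posterior mean is the precision-weighted average of μ₀ and x̄.
Σxᵢ = 497.70 + 498.07 + 490.28 + 494.54 + 500.74 + 496.23 + 491.88 + 489.09 + 498.69 = 4457.22, so n·x̄ = 4457.22.
σ₀² = 23.60² = 556.96, σ² = 7.80² = 60.84; σ² + n·σ₀² = 60.84 + 9·556.96 = 5073.48.
Posterior mean = (μ₀/σ₀² + n·x̄/σ²)/(1/σ₀² + n/σ²) = (σ²·μ₀ + σ₀²·n·x̄)/(σ² + n·σ₀²) = (60.84·492.38 + 556.96·4457.22)/5073.48 = 2512449.6504/5073.48 = 495.2123.

495.2123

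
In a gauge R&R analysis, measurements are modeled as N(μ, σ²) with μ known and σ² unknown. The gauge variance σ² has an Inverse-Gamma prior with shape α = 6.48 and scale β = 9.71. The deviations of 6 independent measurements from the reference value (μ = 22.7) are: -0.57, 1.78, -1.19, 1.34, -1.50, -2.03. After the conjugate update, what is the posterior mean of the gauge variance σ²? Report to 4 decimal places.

1.9160

With known mean μ and an Inverse-Gamma(α, β) prior on σ², the Normal likelihood is conjugate: posterior is Inv-Gamma(α + n/2, β + Σ(xᵢ−μ)²/2).
Σ(xᵢ−μ)² = (-0.57)² + (1.78)² + (-1.19)² + (1.34)² + (-1.50)² + (-2.03)² = 13.0759.
Posterior: Inv-Gamma(6.48 + 6/2, 9.71 + 13.0759/2) = Inv-Gamma(9.48, 16.24795).
E[σ²|data] = β/(α−1) = 16.24795/8.48 = 1.9160.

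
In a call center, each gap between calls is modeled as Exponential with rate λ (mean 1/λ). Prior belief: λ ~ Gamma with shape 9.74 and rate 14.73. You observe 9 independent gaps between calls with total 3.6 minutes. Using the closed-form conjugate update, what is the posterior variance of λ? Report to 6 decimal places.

0.055776

With a Gamma(shape α, rate β) prior on the exponential rate λ, the posterior after n observations with total T = Σxᵢ is Gamma(α+n, β+T).
Posterior: Gamma(9.74+9, 14.73+3.6) = Gamma(18.74, 18.33).
Var = α/β² = 0.055776.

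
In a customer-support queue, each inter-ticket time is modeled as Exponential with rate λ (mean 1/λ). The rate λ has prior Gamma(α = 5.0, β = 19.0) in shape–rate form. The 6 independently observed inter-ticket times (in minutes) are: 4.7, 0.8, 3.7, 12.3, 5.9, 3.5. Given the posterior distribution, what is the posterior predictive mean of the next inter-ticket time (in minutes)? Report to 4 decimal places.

4.9900

With a Gamma(shape α, rate β) prior on the exponential rate λ, the posterior after n observations with total T = Σxᵢ is Gamma(α+n, β+T).
Sum of observations T = 30.9 minutes; n = 6.
Posterior: Gamma(5.0+6, 19.0+30.9) = Gamma(11.0, 49.9).
The predictive distribution for the next observation is Lomax; its mean is β/(α−1) = 49.9/10.0 = 4.9900.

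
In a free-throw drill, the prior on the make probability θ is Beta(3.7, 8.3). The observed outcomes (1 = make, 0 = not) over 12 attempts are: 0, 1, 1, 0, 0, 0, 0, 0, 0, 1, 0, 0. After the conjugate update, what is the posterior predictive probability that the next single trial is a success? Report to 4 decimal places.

0.2792

The Beta prior is conjugate to a Binomial/Bernoulli likelihood; the update adds successes to α and failures to β.
Posterior: Beta(α+k, β+n−k) = Beta(3.7+3, 8.3+9) = Beta(6.7, 17.3).
For a single future Bernoulli trial, P(success | data) = α/(α+β) = 0.2792.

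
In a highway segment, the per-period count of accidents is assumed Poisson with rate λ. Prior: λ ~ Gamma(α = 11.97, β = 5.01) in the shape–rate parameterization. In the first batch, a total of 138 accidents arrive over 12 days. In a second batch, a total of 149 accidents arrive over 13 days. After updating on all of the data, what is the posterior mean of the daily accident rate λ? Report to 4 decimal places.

With a Gamma(shape α, rate β) prior, the Poisson likelihood is conjugate: the posterior is Gamma(α + ΣXᵢ, β + n).
After batch 1: Gamma(α+S, β+n) = Gamma(11.97+138, 5.01+12) = Gamma(149.97, 17.01).
After batch 2: Gamma(α+S, β+n) = Gamma(149.97+149, 17.01+13) = Gamma(298.97, 30.01).
Posterior mean = α/β = 298.97/30.01 = 9.9623.

9.9623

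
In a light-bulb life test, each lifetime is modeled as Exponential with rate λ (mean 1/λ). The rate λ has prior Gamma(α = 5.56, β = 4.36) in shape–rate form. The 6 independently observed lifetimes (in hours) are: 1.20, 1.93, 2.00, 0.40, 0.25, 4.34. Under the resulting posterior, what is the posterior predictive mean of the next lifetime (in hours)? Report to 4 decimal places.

1.3712

With a Gamma(shape α, rate β) prior on the exponential rate λ, the posterior after n observations with total T = Σxᵢ is Gamma(α+n, β+T).
Sum of observations T = 10.12 hours; n = 6.
Posterior: Gamma(5.56+6, 4.36+10.12) = Gamma(11.56, 14.48).
The predictive distribution for the next observation is Lomax; its mean is β/(α−1) = 14.48/10.56 = 1.3712.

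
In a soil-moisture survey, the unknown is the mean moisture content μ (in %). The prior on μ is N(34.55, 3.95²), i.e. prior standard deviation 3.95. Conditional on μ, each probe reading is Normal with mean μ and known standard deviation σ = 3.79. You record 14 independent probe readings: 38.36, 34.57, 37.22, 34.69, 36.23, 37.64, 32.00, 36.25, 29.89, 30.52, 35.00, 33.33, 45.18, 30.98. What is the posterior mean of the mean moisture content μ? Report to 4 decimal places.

For Normal data with known variance σ², a Normal(μ₀, σ₀²) prior on μ is conjugate. Posterior precision = 1/σ₀² + n/σ²; posterior mean is the precision-weighted average of μ₀ and x̄.
Σxᵢ = 38.36 + 34.57 + 37.22 + 34.69 + 36.23 + 37.64 + 32.00 + 36.25 + 29.89 + 30.52 + 35.00 + 33.33 + 45.18 + 30.98 = 491.86, so n·x̄ = 491.86.
σ₀² = 3.95² = 15.6025, σ² = 3.79² = 14.3641; σ² + n·σ₀² = 14.3641 + 14·15.6025 = 232.7991.
Posterior mean = (μ₀/σ₀² + n·x̄/σ²)/(1/σ₀² + n/σ²) = (σ²·μ₀ + σ₀²·n·x̄)/(σ² + n·σ₀²) = (14.3641·34.55 + 15.6025·491.86)/232.7991 = 8170.525305/232.7991 = 35.0969.

35.0969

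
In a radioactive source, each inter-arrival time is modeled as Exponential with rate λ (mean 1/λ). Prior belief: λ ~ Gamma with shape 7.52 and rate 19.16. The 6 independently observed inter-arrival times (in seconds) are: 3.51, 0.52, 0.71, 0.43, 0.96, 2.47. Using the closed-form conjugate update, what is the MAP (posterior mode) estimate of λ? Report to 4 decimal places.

0.4510

With a Gamma(shape α, rate β) prior on the exponential rate λ, the posterior after n observations with total T = Σxᵢ is Gamma(α+n, β+T).
Sum of observations T = 8.60 seconds; n = 6.
Posterior: Gamma(7.52+6, 19.16+8.60) = Gamma(13.52, 27.76).
Mode = (α−1)/β = 0.4510.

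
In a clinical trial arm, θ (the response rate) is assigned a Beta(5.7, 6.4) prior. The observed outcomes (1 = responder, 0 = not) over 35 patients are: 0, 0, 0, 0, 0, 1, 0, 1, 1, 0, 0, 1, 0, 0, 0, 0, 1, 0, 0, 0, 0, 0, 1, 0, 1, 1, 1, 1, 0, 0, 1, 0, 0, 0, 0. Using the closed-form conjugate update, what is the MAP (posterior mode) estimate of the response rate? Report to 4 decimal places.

The Beta prior is conjugate to a Binomial/Bernoulli likelihood; the update adds successes to α and failures to β.
Posterior: Beta(α+k, β+n−k) = Beta(5.7+11, 6.4+24) = Beta(16.7, 30.4).
Mode of Beta(a,b) for a,b>1 is (a−1)/(a+b−2) = 15.7/45.1 = 0.3481.

0.3481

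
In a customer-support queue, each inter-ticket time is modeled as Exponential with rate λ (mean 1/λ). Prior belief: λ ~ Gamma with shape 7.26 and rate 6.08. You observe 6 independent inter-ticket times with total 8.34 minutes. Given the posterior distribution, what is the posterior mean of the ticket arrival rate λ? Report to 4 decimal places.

0.9196

With a Gamma(shape α, rate β) prior on the exponential rate λ, the posterior after n observations with total T = Σxᵢ is Gamma(α+n, β+T).
Posterior: Gamma(7.26+6, 6.08+8.34) = Gamma(13.26, 14.42).
Posterior mean of λ = α/β = 13.26/14.42 = 0.9196.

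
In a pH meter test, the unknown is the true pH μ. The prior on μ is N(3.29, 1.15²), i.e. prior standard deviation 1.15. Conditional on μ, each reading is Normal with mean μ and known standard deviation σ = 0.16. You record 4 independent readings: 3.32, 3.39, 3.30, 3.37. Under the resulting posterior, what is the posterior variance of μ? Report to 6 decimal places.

0.006369

For Normal data with known variance σ², a Normal(μ₀, σ₀²) prior on μ is conjugate. Posterior precision = 1/σ₀² + n/σ²; posterior mean is the precision-weighted average of μ₀ and x̄.
σ₀² = 1.15² = 1.3225, σ² = 0.16² = 0.0256; σ² + n·σ₀² = 0.0256 + 4·1.3225 = 5.3156.
Posterior precision = 1/σ₀² + n/σ² = 1/1.3225 + 4/0.0256 = (σ² + n·σ₀²)/(σ₀²σ²) = 5.3156/(1.3225·0.0256); posterior variance σₙ² = σ₀²σ²/(σ² + n·σ₀²) = 1.3225·0.0256/5.3156 = 0.006369.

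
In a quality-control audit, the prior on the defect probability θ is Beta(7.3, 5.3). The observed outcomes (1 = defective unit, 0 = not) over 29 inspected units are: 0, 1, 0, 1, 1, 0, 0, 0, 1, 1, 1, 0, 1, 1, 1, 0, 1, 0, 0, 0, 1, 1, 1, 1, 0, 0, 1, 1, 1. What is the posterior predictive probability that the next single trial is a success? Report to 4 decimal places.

The Beta prior is conjugate to a Binomial/Bernoulli likelihood; the update adds successes to α and failures to β.
Posterior: Beta(α+k, β+n−k) = Beta(7.3+17, 5.3+12) = Beta(24.3, 17.3).
For a single future Bernoulli trial, P(success | data) = α/(α+β) = 0.5841.

0.5841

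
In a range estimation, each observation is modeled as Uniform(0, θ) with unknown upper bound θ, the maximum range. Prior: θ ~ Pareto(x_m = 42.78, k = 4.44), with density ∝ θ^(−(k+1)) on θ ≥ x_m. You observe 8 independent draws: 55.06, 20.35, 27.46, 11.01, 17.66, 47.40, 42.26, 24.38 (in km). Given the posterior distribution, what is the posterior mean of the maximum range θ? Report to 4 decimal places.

A Pareto(scale x_m, shape k) prior on the upper bound θ of Uniform(0, θ) is conjugate: posterior is Pareto(max(x_m, max xᵢ), k + n).
Sample maximum = 55.06; prior scale x_m = 42.78 → posterior scale = max = 55.06.
Posterior shape = 4.44 + 8 = 12.44.
E[θ|data] = k·x_m/(k−1) = 12.44·55.06/11.44 = 59.8729.

59.8729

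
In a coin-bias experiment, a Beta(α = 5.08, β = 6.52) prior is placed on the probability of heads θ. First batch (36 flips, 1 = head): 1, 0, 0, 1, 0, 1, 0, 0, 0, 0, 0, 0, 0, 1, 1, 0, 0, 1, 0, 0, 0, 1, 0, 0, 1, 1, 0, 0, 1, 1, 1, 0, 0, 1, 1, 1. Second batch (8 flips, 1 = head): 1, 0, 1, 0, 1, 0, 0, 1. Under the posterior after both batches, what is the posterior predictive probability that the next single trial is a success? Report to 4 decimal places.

The Beta prior is conjugate to a Binomial/Bernoulli likelihood; the update adds successes to α and failures to β.
After batch 1: Beta(5.08+15, 6.52+21) = Beta(20.08, 27.52).
After batch 2: Beta(20.08+4, 27.52+4) = Beta(24.08, 31.52).
For a single future Bernoulli trial, P(success | data) = α/(α+β) = 0.4331.

0.4331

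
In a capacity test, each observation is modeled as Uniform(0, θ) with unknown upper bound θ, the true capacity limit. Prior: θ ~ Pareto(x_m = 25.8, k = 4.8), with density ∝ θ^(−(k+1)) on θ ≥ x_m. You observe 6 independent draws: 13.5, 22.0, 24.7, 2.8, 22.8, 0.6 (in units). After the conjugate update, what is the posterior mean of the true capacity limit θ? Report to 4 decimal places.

A Pareto(scale x_m, shape k) prior on the upper bound θ of Uniform(0, θ) is conjugate: posterior is Pareto(max(x_m, max xᵢ), k + n).
Sample maximum = 24.7; prior scale x_m = 25.8 → posterior scale = max = 25.8.
Posterior shape = 4.8 + 6 = 10.8.
E[θ|data] = k·x_m/(k−1) = 10.8·25.8/9.8 = 28.4327.

28.4327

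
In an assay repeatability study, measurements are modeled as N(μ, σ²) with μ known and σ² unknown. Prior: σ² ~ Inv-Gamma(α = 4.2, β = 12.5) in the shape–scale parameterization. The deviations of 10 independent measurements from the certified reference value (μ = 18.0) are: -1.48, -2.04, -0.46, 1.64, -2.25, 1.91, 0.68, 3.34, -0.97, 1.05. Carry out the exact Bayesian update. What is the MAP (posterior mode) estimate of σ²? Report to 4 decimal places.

2.7757

With known mean μ and an Inverse-Gamma(α, β) prior on σ², the Normal likelihood is conjugate: posterior is Inv-Gamma(α + n/2, β + Σ(xᵢ−μ)²/2).
Σ(xᵢ−μ)² = (-1.48)² + (-2.04)² + (-0.46)² + (1.64)² + (-2.25)² + (1.91)² + (0.68)² + (3.34)² + (-0.97)² + (1.05)² = 31.6252.
Posterior: Inv-Gamma(4.2 + 10/2, 12.5 + 31.6252/2) = Inv-Gamma(9.20, 28.31260).
Mode = β/(α+1) = 28.31260/10.20 = 2.7757.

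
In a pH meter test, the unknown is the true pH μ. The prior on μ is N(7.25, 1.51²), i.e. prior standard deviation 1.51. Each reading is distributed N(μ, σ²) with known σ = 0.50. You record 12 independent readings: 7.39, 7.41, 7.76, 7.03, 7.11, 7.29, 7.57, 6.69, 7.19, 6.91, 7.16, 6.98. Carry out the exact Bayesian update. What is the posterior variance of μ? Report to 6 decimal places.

0.020645

For Normal data with known variance σ², a Normal(μ₀, σ₀²) prior on μ is conjugate. Posterior precision = 1/σ₀² + n/σ²; posterior mean is the precision-weighted average of μ₀ and x̄.
σ₀² = 1.51² = 2.2801, σ² = 0.50² = 0.25; σ² + n·σ₀² = 0.25 + 12·2.2801 = 27.6112.
Posterior precision = 1/σ₀² + n/σ² = 1/2.2801 + 12/0.25 = (σ² + n·σ₀²)/(σ₀²σ²) = 27.6112/(2.2801·0.25); posterior variance σₙ² = σ₀²σ²/(σ² + n·σ₀²) = 2.2801·0.25/27.6112 = 0.020645.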